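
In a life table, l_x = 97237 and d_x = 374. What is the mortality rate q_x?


q_x = d_x / l_x
= 374 / 97237
= 0.0038


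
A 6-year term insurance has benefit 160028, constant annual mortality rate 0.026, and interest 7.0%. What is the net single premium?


NSP = benefit * sum_{k=0}^{n-1} k_p_x * q * v^(k+1)
With constant q=0.026, v=0.934579
Sum = 0.116751
NSP = 160028 * 0.116751
= 18683.4095


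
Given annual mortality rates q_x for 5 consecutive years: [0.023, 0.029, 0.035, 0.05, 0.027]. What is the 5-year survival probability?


p_k = 1 - q_k for each year
Survival = product of (1 - q_k)
= 0.977 * 0.971 * 0.965 * 0.95 * 0.973
= 0.8462


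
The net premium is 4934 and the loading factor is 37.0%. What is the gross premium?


Gross = net * (1 + loading)
= 4934 * (1 + 0.37)
= 4934 * 1.37
= 6759.58


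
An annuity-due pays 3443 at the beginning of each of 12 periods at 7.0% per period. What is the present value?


PV_due = PMT * (1-(1+i)^(-n))/i * (1+i)
PV_immediate = 27346.6689
PV_due = 27346.6689 * 1.07
= 29260.9357


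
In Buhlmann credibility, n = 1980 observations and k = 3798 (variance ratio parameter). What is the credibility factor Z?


Z = n / (n + k)
= 1980 / (1980 + 3798)
= 1980 / 5778
= 0.3427


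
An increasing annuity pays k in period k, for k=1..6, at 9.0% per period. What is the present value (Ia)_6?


(Ia)_n = sum_{k=1}^{n} k * v^k, v = 1/(1+i)
v = 0.917431
Sum computed term by term:
(Ia)_6 = 14.5783


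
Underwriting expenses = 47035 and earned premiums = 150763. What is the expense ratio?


Expense ratio = expenses / premiums
= 47035 / 150763
= 0.312


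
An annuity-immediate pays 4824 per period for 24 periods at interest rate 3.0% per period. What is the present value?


PV = PMT * (1 - (1+i)^(-n)) / i
= 4824 * (1 - (1+0.03)^(-24)) / 0.03
= 4824 * (1 - 0.491934) / 0.03
= 4824 * 16.935542
= 81697.0552


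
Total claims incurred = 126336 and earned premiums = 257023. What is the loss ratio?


Loss ratio = claims / premiums
= 126336 / 257023
= 0.4915


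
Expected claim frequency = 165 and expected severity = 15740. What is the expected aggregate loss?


E[S] = E[N] * E[X]
= 165 * 15740
= 2.5971e+06


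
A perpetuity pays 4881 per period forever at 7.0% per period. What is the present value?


PV = PMT / i
= 4881 / 0.07
= 69728.5714


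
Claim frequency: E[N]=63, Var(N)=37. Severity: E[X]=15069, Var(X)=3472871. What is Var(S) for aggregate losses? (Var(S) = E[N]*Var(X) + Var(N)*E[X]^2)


Var(S) = E[N]*Var(X) + Var(N)*E[X]^2
= 63*3472871 + 37*15069^2
= 218790873 + 8401766157
= 8.6206e+09


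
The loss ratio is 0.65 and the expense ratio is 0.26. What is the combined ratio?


Combined ratio = loss ratio + expense ratio
= 0.65 + 0.26
= 0.91


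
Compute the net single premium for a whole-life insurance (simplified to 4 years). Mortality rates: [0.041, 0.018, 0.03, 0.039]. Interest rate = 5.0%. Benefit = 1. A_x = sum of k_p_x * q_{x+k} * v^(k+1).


v = 0.952381
Year 0: k_p_x=1.0, q=0.041, term=0.039048
Year 1: k_p_x=0.959, q=0.018, term=0.015657
Year 2: k_p_x=0.941738, q=0.03, term=0.024405
Year 3: k_p_x=0.913486, q=0.039, term=0.02931
A_x = 0.1084


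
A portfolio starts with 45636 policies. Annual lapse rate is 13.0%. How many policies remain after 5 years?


remaining = initial * (1 - lapse)^years
= 45636 * (1 - 0.13)^5
= 45636 * 0.498421
= 22745.9371


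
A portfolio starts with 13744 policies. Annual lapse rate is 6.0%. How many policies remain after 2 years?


remaining = initial * (1 - lapse)^years
= 13744 * (1 - 0.06)^2
= 13744 * 0.8836
= 12144.1984


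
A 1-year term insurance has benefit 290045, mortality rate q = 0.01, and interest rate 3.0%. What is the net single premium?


NSP = benefit * q * v
v = 1/(1+i) = 0.970874
NSP = 290045 * 0.01 * 0.970874
= 2815.9709


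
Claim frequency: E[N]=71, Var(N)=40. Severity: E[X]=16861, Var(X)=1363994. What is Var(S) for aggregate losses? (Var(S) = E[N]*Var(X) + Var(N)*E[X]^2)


Var(S) = E[N]*Var(X) + Var(N)*E[X]^2
= 71*1363994 + 40*16861^2
= 96843574 + 11371732840
= 1.1469e+10


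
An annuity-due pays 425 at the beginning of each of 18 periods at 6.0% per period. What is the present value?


PV_due = PMT * (1-(1+i)^(-n))/i * (1+i)
PV_immediate = 4601.7315
PV_due = 4601.7315 * 1.06
= 4877.8354


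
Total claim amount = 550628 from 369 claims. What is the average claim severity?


severity = total / number
= 550628 / 369
= 1492.2168


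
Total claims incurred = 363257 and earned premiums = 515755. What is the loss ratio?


Loss ratio = claims / premiums
= 363257 / 515755
= 0.7043


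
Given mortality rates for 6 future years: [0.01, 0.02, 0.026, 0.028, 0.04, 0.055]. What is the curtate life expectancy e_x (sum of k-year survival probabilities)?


e_x = sum_{k=1}^{n} k_p_x
k_p_x values:
  1_p_x = 0.99
  2_p_x = 0.9702
  3_p_x = 0.944975
  4_p_x = 0.918516
  5_p_x = 0.881775
  6_p_x = 0.833277
e_x = 5.5387


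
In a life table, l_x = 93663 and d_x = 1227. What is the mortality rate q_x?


q_x = d_x / l_x
= 1227 / 93663
= 0.0131


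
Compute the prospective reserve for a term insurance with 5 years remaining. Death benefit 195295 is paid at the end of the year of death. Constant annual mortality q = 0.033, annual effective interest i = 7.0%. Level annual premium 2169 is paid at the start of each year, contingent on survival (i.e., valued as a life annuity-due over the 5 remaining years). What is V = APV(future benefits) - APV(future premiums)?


v = 1/(1+i) = 0.934579
APV(future benefits) per unit = sum_{k=0}^{4} k_p_x * q * v^(k+1) = 0.12724
APV(future benefits) = 195295 * 0.12724 = 24849.4057
Life annuity-due factor ä_{x:5} = sum_{k=0}^{4} k_p_x * v^k = 4.125672
APV(future premiums) = 2169 * 4.125672 = 8948.583
V = 24849.4057 - 8948.583
= 15900.8226


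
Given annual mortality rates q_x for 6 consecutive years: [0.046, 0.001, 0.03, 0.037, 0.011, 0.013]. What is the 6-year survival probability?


p_k = 1 - q_k for each year
Survival = product of (1 - q_k)
= 0.954 * 0.999 * 0.97 * 0.963 * 0.989 * 0.987
= 0.869


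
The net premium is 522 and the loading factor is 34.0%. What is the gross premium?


Gross = net * (1 + loading)
= 522 * (1 + 0.34)
= 522 * 1.34
= 699.48


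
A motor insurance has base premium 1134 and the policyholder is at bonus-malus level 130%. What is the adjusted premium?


adjusted = base * BM_level / 100
= 1134 * 130 / 100
= 1134 * 1.3
= 1474.2


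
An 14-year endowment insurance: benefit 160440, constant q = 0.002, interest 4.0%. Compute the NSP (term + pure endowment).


Term component = 3350.0307
Pure endowment = 14_p_x * v^14 * benefit = 0.972361 * 0.577475 * 160440 = 90089.3557
NSP = 93439.3864


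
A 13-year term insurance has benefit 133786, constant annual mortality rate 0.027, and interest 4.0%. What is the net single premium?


NSP = benefit * sum_{k=0}^{n-1} k_p_x * q * v^(k+1)
With constant q=0.027, v=0.961538
Sum = 0.233425
NSP = 133786 * 0.233425
= 31229.0558


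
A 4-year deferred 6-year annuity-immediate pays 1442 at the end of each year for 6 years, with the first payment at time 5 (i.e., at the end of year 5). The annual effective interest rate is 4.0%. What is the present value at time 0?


PV at time 4 of the 6-year annuity-immediate:
a_n = 1442 * (1-(1+0.04)^(-6))/0.04 = 7559.1613
Discount back 4 years to time 0:
PV = 7559.1613 * (1+0.04)^(-4)
= 7559.1613 * 0.854804
= 6461.6028


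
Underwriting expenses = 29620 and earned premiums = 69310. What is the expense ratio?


Expense ratio = expenses / premiums
= 29620 / 69310
= 0.4274


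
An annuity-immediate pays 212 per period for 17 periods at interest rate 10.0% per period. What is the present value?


PV = PMT * (1 - (1+i)^(-n)) / i
= 212 * (1 - (1+0.1)^(-17)) / 0.1
= 212 * (1 - 0.197845) / 0.1
= 212 * 8.021553
= 1700.5693


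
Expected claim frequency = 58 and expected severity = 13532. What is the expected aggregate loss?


E[S] = E[N] * E[X]
= 58 * 13532
= 784856


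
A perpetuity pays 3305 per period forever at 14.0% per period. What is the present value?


PV = PMT / i
= 3305 / 0.14
= 23607.1429


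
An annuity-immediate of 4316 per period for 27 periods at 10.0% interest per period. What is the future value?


FV = PMT * ((1+i)^n - 1) / i
= 4316 * ((1.1)^27 - 1) / 0.1
= 4316 * (13.109994 - 1) / 0.1
= 522667.3493


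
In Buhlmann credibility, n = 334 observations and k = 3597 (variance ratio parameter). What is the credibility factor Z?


Z = n / (n + k)
= 334 / (334 + 3597)
= 334 / 3931
= 0.085


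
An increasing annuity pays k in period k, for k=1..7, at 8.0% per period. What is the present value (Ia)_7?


(Ia)_n = sum_{k=1}^{n} k * v^k, v = 1/(1+i)
v = 0.925926
Sum computed term by term:
(Ia)_7 = 19.2306


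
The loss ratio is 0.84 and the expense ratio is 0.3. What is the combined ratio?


Combined ratio = loss ratio + expense ratio
= 0.84 + 0.3
= 1.14


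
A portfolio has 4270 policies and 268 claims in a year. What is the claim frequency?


frequency = claims / policies
= 268 / 4270
= 0.0628


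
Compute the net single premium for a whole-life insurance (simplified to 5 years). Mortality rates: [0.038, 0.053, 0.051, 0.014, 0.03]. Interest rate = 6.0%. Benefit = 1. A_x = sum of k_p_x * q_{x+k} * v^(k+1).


v = 0.943396
Year 0: k_p_x=1.0, q=0.038, term=0.035849
Year 1: k_p_x=0.962, q=0.053, term=0.045377
Year 2: k_p_x=0.911014, q=0.051, term=0.03901
Year 3: k_p_x=0.864552, q=0.014, term=0.009587
Year 4: k_p_x=0.852449, q=0.03, term=0.01911
A_x = 0.1489


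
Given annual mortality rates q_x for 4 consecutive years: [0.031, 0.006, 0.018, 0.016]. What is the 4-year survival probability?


p_k = 1 - q_k for each year
Survival = product of (1 - q_k)
= 0.969 * 0.994 * 0.982 * 0.984
= 0.9307


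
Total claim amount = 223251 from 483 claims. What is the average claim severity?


severity = total / number
= 223251 / 483
= 462.2174


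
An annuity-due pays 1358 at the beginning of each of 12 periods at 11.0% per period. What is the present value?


PV_due = PMT * (1-(1+i)^(-n))/i * (1+i)
PV_immediate = 8816.6197
PV_due = 8816.6197 * 1.11
= 9786.4478


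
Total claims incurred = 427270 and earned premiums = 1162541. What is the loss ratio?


Loss ratio = claims / premiums
= 427270 / 1162541
= 0.3675


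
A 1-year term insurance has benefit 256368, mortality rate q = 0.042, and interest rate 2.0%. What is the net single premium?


NSP = benefit * q * v
v = 1/(1+i) = 0.980392
NSP = 256368 * 0.042 * 0.980392
= 10556.3294


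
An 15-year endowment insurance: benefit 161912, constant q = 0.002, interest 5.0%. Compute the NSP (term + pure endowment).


Term component = 3320.5232
Pure endowment = 15_p_x * v^15 * benefit = 0.970416 * 0.481017 * 161912 = 75578.396
NSP = 78898.9192


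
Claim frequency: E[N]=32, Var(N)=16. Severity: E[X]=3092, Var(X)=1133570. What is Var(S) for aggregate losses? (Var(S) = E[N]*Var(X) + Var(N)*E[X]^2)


Var(S) = E[N]*Var(X) + Var(N)*E[X]^2
= 32*1133570 + 16*3092^2
= 36274240 + 152967424
= 1.8924e+08


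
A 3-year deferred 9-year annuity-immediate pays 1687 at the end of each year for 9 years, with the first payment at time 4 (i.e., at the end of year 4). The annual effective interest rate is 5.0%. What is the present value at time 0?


PV at time 3 of the 9-year annuity-immediate:
a_n = 1687 * (1-(1+0.05)^(-9))/0.05 = 11990.8952
Discount back 3 years to time 0:
PV = 11990.8952 * (1+0.05)^(-3)
= 11990.8952 * 0.863838
= 10358.1861


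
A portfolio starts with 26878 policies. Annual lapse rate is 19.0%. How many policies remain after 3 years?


remaining = initial * (1 - lapse)^years
= 26878 * (1 - 0.19)^3
= 26878 * 0.531441
= 14284.0712


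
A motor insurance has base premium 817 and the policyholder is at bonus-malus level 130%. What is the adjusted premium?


adjusted = base * BM_level / 100
= 817 * 130 / 100
= 817 * 1.3
= 1062.1


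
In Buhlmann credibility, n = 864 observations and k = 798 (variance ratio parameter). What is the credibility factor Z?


Z = n / (n + k)
= 864 / (864 + 798)
= 864 / 1662
= 0.5199


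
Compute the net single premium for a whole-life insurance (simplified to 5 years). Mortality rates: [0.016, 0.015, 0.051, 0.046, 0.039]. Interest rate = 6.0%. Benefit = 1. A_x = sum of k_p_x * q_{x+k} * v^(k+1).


v = 0.943396
Year 0: k_p_x=1.0, q=0.016, term=0.015094
Year 1: k_p_x=0.984, q=0.015, term=0.013136
Year 2: k_p_x=0.96924, q=0.051, term=0.041503
Year 3: k_p_x=0.919809, q=0.046, term=0.033514
Year 4: k_p_x=0.877498, q=0.039, term=0.025573
A_x = 0.1288


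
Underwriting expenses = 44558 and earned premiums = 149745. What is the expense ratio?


Expense ratio = expenses / premiums
= 44558 / 149745
= 0.2976


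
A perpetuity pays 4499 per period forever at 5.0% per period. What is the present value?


PV = PMT / i
= 4499 / 0.05
= 89980.0


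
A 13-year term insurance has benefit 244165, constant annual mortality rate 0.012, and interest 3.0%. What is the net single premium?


NSP = benefit * sum_{k=0}^{n-1} k_p_x * q * v^(k+1)
With constant q=0.012, v=0.970874
Sum = 0.119416
NSP = 244165 * 0.119416
= 29157.157


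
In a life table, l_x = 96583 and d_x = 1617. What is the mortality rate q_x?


q_x = d_x / l_x
= 1617 / 96583
= 0.0167


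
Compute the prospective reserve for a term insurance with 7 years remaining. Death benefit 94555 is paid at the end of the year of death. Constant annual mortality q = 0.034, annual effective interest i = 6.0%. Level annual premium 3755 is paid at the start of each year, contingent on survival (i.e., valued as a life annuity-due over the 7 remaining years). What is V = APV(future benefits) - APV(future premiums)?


v = 1/(1+i) = 0.943396
APV(future benefits) per unit = sum_{k=0}^{6} k_p_x * q * v^(k+1) = 0.172881
APV(future benefits) = 94555 * 0.172881 = 16346.7915
Life annuity-due factor ä_{x:7} = sum_{k=0}^{6} k_p_x * v^k = 5.389829
APV(future premiums) = 3755 * 5.389829 = 20238.8073
V = 16346.7915 - 20238.8073
= -3892.0157


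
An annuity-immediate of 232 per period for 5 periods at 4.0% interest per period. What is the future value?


FV = PMT * ((1+i)^n - 1) / i
= 232 * ((1.04)^5 - 1) / 0.04
= 232 * (1.216653 - 1) / 0.04
= 1256.5868


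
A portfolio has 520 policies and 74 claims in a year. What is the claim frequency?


frequency = claims / policies
= 74 / 520
= 0.1423


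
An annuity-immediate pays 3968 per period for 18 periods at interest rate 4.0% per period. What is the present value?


PV = PMT * (1 - (1+i)^(-n)) / i
= 3968 * (1 - (1+0.04)^(-18)) / 0.04
= 3968 * (1 - 0.493628) / 0.04
= 3968 * 12.659297
= 50232.0904


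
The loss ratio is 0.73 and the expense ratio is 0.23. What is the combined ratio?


Combined ratio = loss ratio + expense ratio
= 0.73 + 0.23
= 0.96


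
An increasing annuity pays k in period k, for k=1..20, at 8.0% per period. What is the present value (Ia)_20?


(Ia)_n = sum_{k=1}^{n} k * v^k, v = 1/(1+i)
v = 0.925926
Sum computed term by term:
(Ia)_20 = 78.9079


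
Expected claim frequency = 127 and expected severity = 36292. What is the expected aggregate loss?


E[S] = E[N] * E[X]
= 127 * 36292
= 4.6091e+06


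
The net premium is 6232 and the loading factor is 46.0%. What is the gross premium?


Gross = net * (1 + loading)
= 6232 * (1 + 0.46)
= 6232 * 1.46
= 9098.72


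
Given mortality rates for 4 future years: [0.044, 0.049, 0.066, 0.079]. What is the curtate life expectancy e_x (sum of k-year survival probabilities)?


e_x = sum_{k=1}^{n} k_p_x
k_p_x values:
  1_p_x = 0.956
  2_p_x = 0.909156
  3_p_x = 0.849152
  4_p_x = 0.782069
e_x = 3.4964


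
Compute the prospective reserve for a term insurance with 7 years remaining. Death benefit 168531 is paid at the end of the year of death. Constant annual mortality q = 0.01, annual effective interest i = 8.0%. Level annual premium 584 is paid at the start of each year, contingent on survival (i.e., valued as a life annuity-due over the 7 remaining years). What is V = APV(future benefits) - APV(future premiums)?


v = 1/(1+i) = 0.925926
APV(future benefits) per unit = sum_{k=0}^{6} k_p_x * q * v^(k+1) = 0.050683
APV(future benefits) = 168531 * 0.050683 = 8541.6908
Life annuity-due factor ä_{x:7} = sum_{k=0}^{6} k_p_x * v^k = 5.473786
APV(future premiums) = 584 * 5.473786 = 3196.6909
V = 8541.6908 - 3196.6909
= 5344.9998


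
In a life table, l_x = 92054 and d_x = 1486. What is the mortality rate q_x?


q_x = d_x / l_x
= 1486 / 92054
= 0.0161


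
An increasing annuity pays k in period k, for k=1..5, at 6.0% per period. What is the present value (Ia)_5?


(Ia)_n = sum_{k=1}^{n} k * v^k, v = 1/(1+i)
v = 0.943396
Sum computed term by term:
(Ia)_5 = 12.1469


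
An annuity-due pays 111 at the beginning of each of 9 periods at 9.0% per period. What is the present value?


PV_due = PMT * (1-(1+i)^(-n))/i * (1+i)
PV_immediate = 665.4724
PV_due = 665.4724 * 1.09
= 725.3649


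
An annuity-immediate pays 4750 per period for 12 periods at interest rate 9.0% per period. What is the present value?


PV = PMT * (1 - (1+i)^(-n)) / i
= 4750 * (1 - (1+0.09)^(-12)) / 0.09
= 4750 * (1 - 0.355535) / 0.09
= 4750 * 7.160725
= 34013.4451


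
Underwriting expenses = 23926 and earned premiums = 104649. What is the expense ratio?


Expense ratio = expenses / premiums
= 23926 / 104649
= 0.2286


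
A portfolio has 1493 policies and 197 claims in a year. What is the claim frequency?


frequency = claims / policies
= 197 / 1493
= 0.1319


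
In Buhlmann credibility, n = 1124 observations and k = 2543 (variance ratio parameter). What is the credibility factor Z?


Z = n / (n + k)
= 1124 / (1124 + 2543)
= 1124 / 3667
= 0.3065


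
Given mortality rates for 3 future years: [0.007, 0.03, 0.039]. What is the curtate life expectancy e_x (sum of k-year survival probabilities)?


e_x = sum_{k=1}^{n} k_p_x
k_p_x values:
  1_p_x = 0.993
  2_p_x = 0.96321
  3_p_x = 0.925645
e_x = 2.8819


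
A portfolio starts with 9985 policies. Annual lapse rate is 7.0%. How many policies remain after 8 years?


remaining = initial * (1 - lapse)^years
= 9985 * (1 - 0.07)^8
= 9985 * 0.559582
= 5587.4244


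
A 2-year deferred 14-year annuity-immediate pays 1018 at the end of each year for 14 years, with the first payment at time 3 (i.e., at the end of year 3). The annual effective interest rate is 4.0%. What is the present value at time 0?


PV at time 2 of the 14-year annuity-immediate:
a_n = 1018 * (1-(1+0.04)^(-14))/0.04 = 10753.2591
Discount back 2 years to time 0:
PV = 10753.2591 * (1+0.04)^(-2)
= 10753.2591 * 0.924556
= 9941.9926


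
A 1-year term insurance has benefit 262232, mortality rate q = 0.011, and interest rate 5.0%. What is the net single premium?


NSP = benefit * q * v
v = 1/(1+i) = 0.952381
NSP = 262232 * 0.011 * 0.952381
= 2747.1924


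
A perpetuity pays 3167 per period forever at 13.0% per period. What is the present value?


PV = PMT / i
= 3167 / 0.13
= 24361.5385


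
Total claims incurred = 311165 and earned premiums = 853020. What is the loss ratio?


Loss ratio = claims / premiums
= 311165 / 853020
= 0.3648


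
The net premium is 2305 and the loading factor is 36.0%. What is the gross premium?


Gross = net * (1 + loading)
= 2305 * (1 + 0.36)
= 2305 * 1.36
= 3134.8


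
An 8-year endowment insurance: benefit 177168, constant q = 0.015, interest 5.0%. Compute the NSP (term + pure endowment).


Term component = 16363.8972
Pure endowment = 8_p_x * v^8 * benefit = 0.886115 * 0.676839 * 177168 = 106257.779
NSP = 122621.6761


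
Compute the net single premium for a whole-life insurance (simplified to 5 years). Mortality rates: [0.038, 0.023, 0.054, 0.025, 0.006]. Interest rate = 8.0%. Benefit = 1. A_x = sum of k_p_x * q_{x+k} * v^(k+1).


v = 0.925926
Year 0: k_p_x=1.0, q=0.038, term=0.035185
Year 1: k_p_x=0.962, q=0.023, term=0.018969
Year 2: k_p_x=0.939874, q=0.054, term=0.04029
Year 3: k_p_x=0.889121, q=0.025, term=0.016338
Year 4: k_p_x=0.866893, q=0.006, term=0.00354
A_x = 0.1143


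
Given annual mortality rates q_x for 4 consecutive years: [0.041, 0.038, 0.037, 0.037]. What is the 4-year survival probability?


p_k = 1 - q_k for each year
Survival = product of (1 - q_k)
= 0.959 * 0.962 * 0.963 * 0.963
= 0.8556


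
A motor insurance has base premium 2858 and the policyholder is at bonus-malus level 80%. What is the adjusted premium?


adjusted = base * BM_level / 100
= 2858 * 80 / 100
= 2858 * 0.8
= 2286.4


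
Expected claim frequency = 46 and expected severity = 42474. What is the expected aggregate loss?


E[S] = E[N] * E[X]
= 46 * 42474
= 1.9538e+06


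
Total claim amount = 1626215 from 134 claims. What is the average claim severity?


severity = total / number
= 1626215 / 134
= 12135.9328


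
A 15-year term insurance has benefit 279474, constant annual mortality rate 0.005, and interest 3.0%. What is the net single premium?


NSP = benefit * sum_{k=0}^{n-1} k_p_x * q * v^(k+1)
With constant q=0.005, v=0.970874
Sum = 0.057804
NSP = 279474 * 0.057804
= 16154.7461


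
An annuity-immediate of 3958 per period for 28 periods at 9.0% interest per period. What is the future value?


FV = PMT * ((1+i)^n - 1) / i
= 3958 * ((1.09)^28 - 1) / 0.09
= 3958 * (11.16714 - 1) / 0.09
= 447128.2026


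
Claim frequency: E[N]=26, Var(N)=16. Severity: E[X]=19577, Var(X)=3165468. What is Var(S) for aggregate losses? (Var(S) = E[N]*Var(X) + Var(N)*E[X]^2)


Var(S) = E[N]*Var(X) + Var(N)*E[X]^2
= 26*3165468 + 16*19577^2
= 82302168 + 6132142864
= 6.2144e+09


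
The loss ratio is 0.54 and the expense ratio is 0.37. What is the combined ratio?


Combined ratio = loss ratio + expense ratio
= 0.54 + 0.37
= 0.91


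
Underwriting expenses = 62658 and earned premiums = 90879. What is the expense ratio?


Expense ratio = expenses / premiums
= 62658 / 90879
= 0.6895


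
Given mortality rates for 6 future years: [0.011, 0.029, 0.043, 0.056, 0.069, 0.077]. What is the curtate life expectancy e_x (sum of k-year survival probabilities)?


e_x = sum_{k=1}^{n} k_p_x
k_p_x values:
  1_p_x = 0.989
  2_p_x = 0.960319
  3_p_x = 0.919025
  4_p_x = 0.86756
  5_p_x = 0.807698
  6_p_x = 0.745505
e_x = 5.2891


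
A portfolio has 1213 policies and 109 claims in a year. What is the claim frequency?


frequency = claims / policies
= 109 / 1213
= 0.0899


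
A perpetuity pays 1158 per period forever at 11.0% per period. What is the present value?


PV = PMT / i
= 1158 / 0.11
= 10527.2727


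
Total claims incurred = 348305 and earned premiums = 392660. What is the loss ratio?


Loss ratio = claims / premiums
= 348305 / 392660
= 0.887


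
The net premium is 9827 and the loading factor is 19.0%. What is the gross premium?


Gross = net * (1 + loading)
= 9827 * (1 + 0.19)
= 9827 * 1.19
= 11694.13


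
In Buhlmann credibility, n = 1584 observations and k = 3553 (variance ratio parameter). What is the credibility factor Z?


Z = n / (n + k)
= 1584 / (1584 + 3553)
= 1584 / 5137
= 0.3084


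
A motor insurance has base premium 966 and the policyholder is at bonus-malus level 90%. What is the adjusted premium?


adjusted = base * BM_level / 100
= 966 * 90 / 100
= 966 * 0.9
= 869.4


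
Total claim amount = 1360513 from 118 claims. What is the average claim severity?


severity = total / number
= 1360513 / 118
= 11529.7712


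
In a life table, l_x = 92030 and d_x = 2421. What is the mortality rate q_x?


q_x = d_x / l_x
= 2421 / 92030
= 0.0263


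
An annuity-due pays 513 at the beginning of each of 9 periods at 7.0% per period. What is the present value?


PV_due = PMT * (1-(1+i)^(-n))/i * (1+i)
PV_immediate = 3342.3141
PV_due = 3342.3141 * 1.07
= 3576.2761


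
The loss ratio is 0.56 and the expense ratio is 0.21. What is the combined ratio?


Combined ratio = loss ratio + expense ratio
= 0.56 + 0.21
= 0.77


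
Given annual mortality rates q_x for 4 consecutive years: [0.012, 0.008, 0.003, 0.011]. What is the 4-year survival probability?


p_k = 1 - q_k for each year
Survival = product of (1 - q_k)
= 0.988 * 0.992 * 0.997 * 0.989
= 0.9664


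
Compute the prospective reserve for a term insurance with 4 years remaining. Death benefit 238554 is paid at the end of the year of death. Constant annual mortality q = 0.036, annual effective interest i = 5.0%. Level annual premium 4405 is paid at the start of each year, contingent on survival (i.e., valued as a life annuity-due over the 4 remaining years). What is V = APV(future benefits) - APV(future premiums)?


v = 1/(1+i) = 0.952381
APV(future benefits) per unit = sum_{k=0}^{3} k_p_x * q * v^(k+1) = 0.121195
APV(future benefits) = 238554 * 0.121195 = 28911.5633
Life annuity-due factor ä_{x:4} = sum_{k=0}^{3} k_p_x * v^k = 3.534856
APV(future premiums) = 4405 * 3.534856 = 15571.0387
V = 28911.5633 - 15571.0387
= 13340.5246


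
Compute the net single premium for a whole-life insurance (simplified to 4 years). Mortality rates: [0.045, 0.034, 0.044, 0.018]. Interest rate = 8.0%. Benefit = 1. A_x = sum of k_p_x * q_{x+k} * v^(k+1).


v = 0.925926
Year 0: k_p_x=1.0, q=0.045, term=0.041667
Year 1: k_p_x=0.955, q=0.034, term=0.027838
Year 2: k_p_x=0.92253, q=0.044, term=0.032223
Year 3: k_p_x=0.881939, q=0.018, term=0.011669
A_x = 0.1134


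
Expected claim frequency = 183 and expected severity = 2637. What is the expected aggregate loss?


E[S] = E[N] * E[X]
= 183 * 2637
= 482571


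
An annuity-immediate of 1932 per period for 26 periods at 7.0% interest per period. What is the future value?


FV = PMT * ((1+i)^n - 1) / i
= 1932 * ((1.07)^26 - 1) / 0.07
= 1932 * (5.807353 - 1) / 0.07
= 132682.9407


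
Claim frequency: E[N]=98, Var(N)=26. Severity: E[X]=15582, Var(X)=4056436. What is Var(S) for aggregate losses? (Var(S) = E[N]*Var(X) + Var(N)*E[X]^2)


Var(S) = E[N]*Var(X) + Var(N)*E[X]^2
= 98*4056436 + 26*15582^2
= 397530728 + 6312766824
= 6.7103e+09


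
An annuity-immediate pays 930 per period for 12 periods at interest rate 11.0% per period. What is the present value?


PV = PMT * (1 - (1+i)^(-n)) / i
= 930 * (1 - (1+0.11)^(-12)) / 0.11
= 930 * (1 - 0.285841) / 0.11
= 930 * 6.492356
= 6037.8912


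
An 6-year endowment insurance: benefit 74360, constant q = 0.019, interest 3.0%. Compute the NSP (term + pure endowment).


Term component = 7311.223
Pure endowment = 6_p_x * v^6 * benefit = 0.89128 * 0.837484 * 74360 = 55504.7406
NSP = 62815.9636


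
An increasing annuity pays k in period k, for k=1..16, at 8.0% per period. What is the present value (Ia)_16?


(Ia)_n = sum_{k=1}^{n} k * v^k, v = 1/(1+i)
v = 0.925926
Sum computed term by term:
(Ia)_16 = 61.1154


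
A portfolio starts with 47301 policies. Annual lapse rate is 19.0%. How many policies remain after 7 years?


remaining = initial * (1 - lapse)^years
= 47301 * (1 - 0.19)^7
= 47301 * 0.228768
= 10820.9516


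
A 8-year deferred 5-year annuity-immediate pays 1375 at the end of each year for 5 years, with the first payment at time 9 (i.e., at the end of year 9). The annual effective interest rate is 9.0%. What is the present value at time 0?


PV at time 8 of the 5-year annuity-immediate:
a_n = 1375 * (1-(1+0.09)^(-5))/0.09 = 5348.2705
Discount back 8 years to time 0:
PV = 5348.2705 * (1+0.09)^(-8)
= 5348.2705 * 0.501866
= 2684.1166


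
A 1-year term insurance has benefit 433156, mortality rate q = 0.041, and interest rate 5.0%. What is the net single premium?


NSP = benefit * q * v
v = 1/(1+i) = 0.952381
NSP = 433156 * 0.041 * 0.952381
= 16913.7105


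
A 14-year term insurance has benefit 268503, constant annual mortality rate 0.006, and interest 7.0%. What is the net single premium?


NSP = benefit * sum_{k=0}^{n-1} k_p_x * q * v^(k+1)
With constant q=0.006, v=0.934579
Sum = 0.050804
NSP = 268503 * 0.050804
= 13641.0599


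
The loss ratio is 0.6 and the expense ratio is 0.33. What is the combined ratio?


Combined ratio = loss ratio + expense ratio
= 0.6 + 0.33
= 0.93


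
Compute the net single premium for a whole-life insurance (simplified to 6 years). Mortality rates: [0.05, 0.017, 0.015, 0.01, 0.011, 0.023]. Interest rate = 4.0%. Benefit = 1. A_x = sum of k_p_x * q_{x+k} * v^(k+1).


v = 0.961538
Year 0: k_p_x=1.0, q=0.05, term=0.048077
Year 1: k_p_x=0.95, q=0.017, term=0.014932
Year 2: k_p_x=0.93385, q=0.015, term=0.012453
Year 3: k_p_x=0.919842, q=0.01, term=0.007863
Year 4: k_p_x=0.910644, q=0.011, term=0.008233
Year 5: k_p_x=0.900627, q=0.023, term=0.016371
A_x = 0.1079


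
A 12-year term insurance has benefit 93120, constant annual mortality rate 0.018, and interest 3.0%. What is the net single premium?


NSP = benefit * sum_{k=0}^{n-1} k_p_x * q * v^(k+1)
With constant q=0.018, v=0.970874
Sum = 0.163494
NSP = 93120 * 0.163494
= 15224.5734


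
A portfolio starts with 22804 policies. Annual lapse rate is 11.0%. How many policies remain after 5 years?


remaining = initial * (1 - lapse)^years
= 22804 * (1 - 0.11)^5
= 22804 * 0.558406
= 12733.8892


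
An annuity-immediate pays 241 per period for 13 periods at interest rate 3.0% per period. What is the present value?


PV = PMT * (1 - (1+i)^(-n)) / i
= 241 * (1 - (1+0.03)^(-13)) / 0.03
= 241 * (1 - 0.680951) / 0.03
= 241 * 10.634955
= 2563.0242


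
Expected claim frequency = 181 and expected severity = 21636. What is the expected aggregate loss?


E[S] = E[N] * E[X]
= 181 * 21636
= 3.9161e+06


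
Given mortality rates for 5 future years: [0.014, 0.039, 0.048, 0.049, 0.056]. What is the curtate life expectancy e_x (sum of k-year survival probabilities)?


e_x = sum_{k=1}^{n} k_p_x
k_p_x values:
  1_p_x = 0.986
  2_p_x = 0.947546
  3_p_x = 0.902064
  4_p_x = 0.857863
  5_p_x = 0.809822
e_x = 4.5033


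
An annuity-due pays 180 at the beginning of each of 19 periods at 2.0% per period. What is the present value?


PV_due = PMT * (1-(1+i)^(-n))/i * (1+i)
PV_immediate = 2822.1232
PV_due = 2822.1232 * 1.02
= 2878.5656


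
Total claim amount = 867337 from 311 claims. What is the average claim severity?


severity = total / number
= 867337 / 311
= 2788.865


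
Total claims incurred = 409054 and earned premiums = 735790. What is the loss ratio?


Loss ratio = claims / premiums
= 409054 / 735790
= 0.5559


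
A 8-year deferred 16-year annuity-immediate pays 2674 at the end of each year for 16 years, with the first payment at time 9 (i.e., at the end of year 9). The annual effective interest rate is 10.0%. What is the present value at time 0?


PV at time 8 of the 16-year annuity-immediate:
a_n = 2674 * (1-(1+0.1)^(-16))/0.1 = 20920.5969
Discount back 8 years to time 0:
PV = 20920.5969 * (1+0.1)^(-8)
= 20920.5969 * 0.466507
= 9759.6129


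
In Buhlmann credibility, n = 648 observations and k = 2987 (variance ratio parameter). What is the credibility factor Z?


Z = n / (n + k)
= 648 / (648 + 2987)
= 648 / 3635
= 0.1783


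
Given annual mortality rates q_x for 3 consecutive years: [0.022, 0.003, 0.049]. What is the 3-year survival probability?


p_k = 1 - q_k for each year
Survival = product of (1 - q_k)
= 0.978 * 0.997 * 0.951
= 0.9273


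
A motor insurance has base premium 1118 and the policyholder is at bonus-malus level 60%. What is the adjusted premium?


adjusted = base * BM_level / 100
= 1118 * 60 / 100
= 1118 * 0.6
= 670.8


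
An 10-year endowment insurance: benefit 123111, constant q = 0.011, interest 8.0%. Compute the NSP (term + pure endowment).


Term component = 8710.2942
Pure endowment = 10_p_x * v^10 * benefit = 0.895288 * 0.463193 * 123111 = 51053.112
NSP = 59763.4061


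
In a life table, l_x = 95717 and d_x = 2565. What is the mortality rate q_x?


q_x = d_x / l_x
= 2565 / 95717
= 0.0268


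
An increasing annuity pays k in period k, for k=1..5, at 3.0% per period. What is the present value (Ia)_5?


(Ia)_n = sum_{k=1}^{n} k * v^k, v = 1/(1+i)
v = 0.970874
Sum computed term by term:
(Ia)_5 = 13.4685


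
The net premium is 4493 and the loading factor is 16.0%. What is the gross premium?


Gross = net * (1 + loading)
= 4493 * (1 + 0.16)
= 4493 * 1.16
= 5211.88


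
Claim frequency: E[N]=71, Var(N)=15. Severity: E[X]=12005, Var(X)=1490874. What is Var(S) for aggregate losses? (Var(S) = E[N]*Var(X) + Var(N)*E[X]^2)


Var(S) = E[N]*Var(X) + Var(N)*E[X]^2
= 71*1490874 + 15*12005^2
= 105852054 + 2161800375
= 2.2677e+09


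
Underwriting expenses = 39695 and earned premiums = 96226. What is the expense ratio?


Expense ratio = expenses / premiums
= 39695 / 96226
= 0.4125


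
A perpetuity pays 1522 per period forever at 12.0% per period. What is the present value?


PV = PMT / i
= 1522 / 0.12
= 12683.3333


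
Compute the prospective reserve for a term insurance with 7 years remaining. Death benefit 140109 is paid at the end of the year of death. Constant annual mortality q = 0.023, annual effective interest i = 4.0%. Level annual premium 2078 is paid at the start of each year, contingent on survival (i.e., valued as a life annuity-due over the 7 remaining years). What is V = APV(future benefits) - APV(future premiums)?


v = 1/(1+i) = 0.961538
APV(future benefits) per unit = sum_{k=0}^{6} k_p_x * q * v^(k+1) = 0.129349
APV(future benefits) = 140109 * 0.129349 = 18122.934
Life annuity-due factor ä_{x:7} = sum_{k=0}^{6} k_p_x * v^k = 5.848816
APV(future premiums) = 2078 * 5.848816 = 12153.8402
V = 18122.934 - 12153.8402
= 5969.0938


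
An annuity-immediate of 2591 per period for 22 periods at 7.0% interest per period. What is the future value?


FV = PMT * ((1+i)^n - 1) / i
= 2591 * ((1.07)^22 - 1) / 0.07
= 2591 * (4.430402 - 1) / 0.07
= 126973.8702


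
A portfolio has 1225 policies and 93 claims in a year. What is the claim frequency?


frequency = claims / policies
= 93 / 1225
= 0.0759


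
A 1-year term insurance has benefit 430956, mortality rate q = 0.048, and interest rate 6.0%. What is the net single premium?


NSP = benefit * q * v
v = 1/(1+i) = 0.943396
NSP = 430956 * 0.048 * 0.943396
= 19514.9887


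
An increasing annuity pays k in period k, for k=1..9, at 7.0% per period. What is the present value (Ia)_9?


(Ia)_n = sum_{k=1}^{n} k * v^k, v = 1/(1+i)
v = 0.934579
Sum computed term by term:
(Ia)_9 = 29.6556


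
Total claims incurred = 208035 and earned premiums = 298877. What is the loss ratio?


Loss ratio = claims / premiums
= 208035 / 298877
= 0.6961


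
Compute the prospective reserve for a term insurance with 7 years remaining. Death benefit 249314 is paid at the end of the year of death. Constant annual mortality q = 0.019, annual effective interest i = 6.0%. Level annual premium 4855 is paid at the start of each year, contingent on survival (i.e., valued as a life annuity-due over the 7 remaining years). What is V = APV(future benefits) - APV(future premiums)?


v = 1/(1+i) = 0.943396
APV(future benefits) per unit = sum_{k=0}^{6} k_p_x * q * v^(k+1) = 0.100654
APV(future benefits) = 249314 * 0.100654 = 25094.5476
Life annuity-due factor ä_{x:7} = sum_{k=0}^{6} k_p_x * v^k = 5.615455
APV(future premiums) = 4855 * 5.615455 = 27263.0351
V = 25094.5476 - 27263.0351
= -2168.4875


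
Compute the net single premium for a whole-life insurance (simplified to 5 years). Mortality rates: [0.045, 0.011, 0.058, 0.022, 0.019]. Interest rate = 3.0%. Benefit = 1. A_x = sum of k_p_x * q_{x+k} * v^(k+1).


v = 0.970874
Year 0: k_p_x=1.0, q=0.045, term=0.043689
Year 1: k_p_x=0.955, q=0.011, term=0.009902
Year 2: k_p_x=0.944495, q=0.058, term=0.050132
Year 3: k_p_x=0.889714, q=0.022, term=0.017391
Year 4: k_p_x=0.870141, q=0.019, term=0.014261
A_x = 0.1354


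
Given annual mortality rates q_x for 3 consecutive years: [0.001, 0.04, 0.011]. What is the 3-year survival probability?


p_k = 1 - q_k for each year
Survival = product of (1 - q_k)
= 0.999 * 0.96 * 0.989
= 0.9485


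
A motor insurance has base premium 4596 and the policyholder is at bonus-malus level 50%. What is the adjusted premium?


adjusted = base * BM_level / 100
= 4596 * 50 / 100
= 4596 * 0.5
= 2298.0


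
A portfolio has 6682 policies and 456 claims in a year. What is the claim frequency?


frequency = claims / policies
= 456 / 6682
= 0.0682


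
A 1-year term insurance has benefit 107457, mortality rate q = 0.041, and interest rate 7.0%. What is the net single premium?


NSP = benefit * q * v
v = 1/(1+i) = 0.934579
NSP = 107457 * 0.041 * 0.934579
= 4117.5112


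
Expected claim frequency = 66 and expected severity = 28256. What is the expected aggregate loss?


E[S] = E[N] * E[X]
= 66 * 28256
= 1.8649e+06


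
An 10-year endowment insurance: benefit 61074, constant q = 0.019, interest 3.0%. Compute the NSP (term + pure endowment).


Term component = 9136.1527
Pure endowment = 10_p_x * v^10 * benefit = 0.825449 * 0.744094 * 61074 = 37512.3431
NSP = 46648.4958


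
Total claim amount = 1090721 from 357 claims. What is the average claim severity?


severity = total / number
= 1090721 / 357
= 3055.2409


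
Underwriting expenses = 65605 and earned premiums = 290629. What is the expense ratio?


Expense ratio = expenses / premiums
= 65605 / 290629
= 0.2257


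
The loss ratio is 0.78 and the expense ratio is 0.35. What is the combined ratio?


Combined ratio = loss ratio + expense ratio
= 0.78 + 0.35
= 1.13


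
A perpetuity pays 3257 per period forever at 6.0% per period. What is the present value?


PV = PMT / i
= 3257 / 0.06
= 54283.3333


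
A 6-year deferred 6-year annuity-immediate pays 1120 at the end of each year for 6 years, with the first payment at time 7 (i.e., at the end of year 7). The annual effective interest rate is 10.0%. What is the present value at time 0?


PV at time 6 of the 6-year annuity-immediate:
a_n = 1120 * (1-(1+0.1)^(-6))/0.1 = 4877.892
Discount back 6 years to time 0:
PV = 4877.892 * (1+0.1)^(-6)
= 4877.892 * 0.564474
= 2753.4429


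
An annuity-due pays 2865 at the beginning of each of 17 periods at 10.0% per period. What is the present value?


PV_due = PMT * (1-(1+i)^(-n))/i * (1+i)
PV_immediate = 22981.7502
PV_due = 22981.7502 * 1.1
= 25279.9253


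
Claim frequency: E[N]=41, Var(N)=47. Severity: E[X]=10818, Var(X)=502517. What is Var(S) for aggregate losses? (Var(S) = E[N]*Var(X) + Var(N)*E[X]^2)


Var(S) = E[N]*Var(X) + Var(N)*E[X]^2
= 41*502517 + 47*10818^2
= 20603197 + 5500368828
= 5.5210e+09


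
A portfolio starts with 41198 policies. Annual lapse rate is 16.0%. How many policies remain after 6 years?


remaining = initial * (1 - lapse)^years
= 41198 * (1 - 0.16)^6
= 41198 * 0.351298
= 14472.7763


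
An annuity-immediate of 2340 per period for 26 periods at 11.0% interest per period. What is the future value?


FV = PMT * ((1+i)^n - 1) / i
= 2340 * ((1.11)^26 - 1) / 0.11
= 2340 * (15.079865 - 1) / 0.11
= 299517.1244


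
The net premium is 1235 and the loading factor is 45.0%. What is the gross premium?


Gross = net * (1 + loading)
= 1235 * (1 + 0.45)
= 1235 * 1.45
= 1790.75


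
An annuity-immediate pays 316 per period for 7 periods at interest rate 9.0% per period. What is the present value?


PV = PMT * (1 - (1+i)^(-n)) / i
= 316 * (1 - (1+0.09)^(-7)) / 0.09
= 316 * (1 - 0.547034) / 0.09
= 316 * 5.032953
= 1590.4131


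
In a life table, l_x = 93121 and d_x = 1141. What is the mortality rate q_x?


q_x = d_x / l_x
= 1141 / 93121
= 0.0123


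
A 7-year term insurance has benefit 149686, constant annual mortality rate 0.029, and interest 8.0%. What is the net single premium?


NSP = benefit * sum_{k=0}^{n-1} k_p_x * q * v^(k+1)
With constant q=0.029, v=0.925926
Sum = 0.139715
NSP = 149686 * 0.139715
= 20913.4322
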